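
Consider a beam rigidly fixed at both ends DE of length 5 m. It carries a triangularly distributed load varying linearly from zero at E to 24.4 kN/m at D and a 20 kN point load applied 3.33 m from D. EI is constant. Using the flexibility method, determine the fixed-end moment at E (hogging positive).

Take the two fixed-end moments M_D, M_E as redundants; the released structure is the simple span DE.
On the primary (simply-supported) span, the end slopes from the loading are:
  at D: triangular load, peak 24.4: w₀L³/(45EI) = 67.78/EI
  at E: triangular load, peak 24.4: 7w₀L³/(360EI) = 59.31/EI
  at D: point load 20 at a = 3.33: Pab(L + b)/(6LEI) = 24.73/EI
  at E: point load 20 at a = 3.33: Pab(L + a)/(6LEI) = 30.88/EI
  θ_D0 = 92.51/EI,  θ_E0 = 90.19/EI
Flexibility coefficients: a unit moment at one end gives L/(3EI) there and L/(6EI) at the far end, so f₁₁ = f₂₂ = 1.667/EI and f₁₂ = f₂₁ = 0.8333/EI.
Compatibility — zero rotation at each built-in end:
  1.667 M_D + 0.8333 M_E = 92.51
  0.8333 M_D + 1.667 M_E = 90.19
Solving the pair gives M_D = 37.93 kN·m and M_E = 35.15 kN·m (hogging).

M_E = 35.15 kN·m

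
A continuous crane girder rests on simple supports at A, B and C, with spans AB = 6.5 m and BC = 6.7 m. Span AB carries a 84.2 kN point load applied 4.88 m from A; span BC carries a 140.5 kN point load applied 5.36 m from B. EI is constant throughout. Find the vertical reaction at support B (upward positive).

R_B = 118.6 kN

Insert a hinge at B; M_B is the redundant, and each span becomes simply supported.
Rotations at B on the released spans (each span's end-slope, ×1/EI):
  span AB: point load 84.2 at a = 4.88: Pab(L + a)/(6LEI) = 194.2/EI
  span BC: point load 140.5 at a = 5.36: Pab(L + b)/(6LEI) = 201.8/EI
  relative rotation θ_0 = (194.2 + 201.8)/EI = 396.1/EI
A unit hogging moment at B produces rotation L₁/(3EI) + L₂/(3EI) = 4.4/EI.
Compatibility: M_B·(L₁+L₂)/(3EI) = θ_0, giving M_B = 90.01 kN·m (hogging).
Span AB, ΣM about A with M_B applied at B: R_B^{AB}·6.5 = 410.9 + 90.01, so R_B^{AB} = 77.06 kN and R_A = 84.2 − 77.06 = 7.137 kN.
Span BC, ΣM about C: R_B^{BC}·6.7 = 188.3 + 90.01, so R_B^{BC} = 41.53 kN and R_C = 140.5 − 41.53 = 98.97 kN.
R_B = 77.06 + 41.53 = 118.6 kN.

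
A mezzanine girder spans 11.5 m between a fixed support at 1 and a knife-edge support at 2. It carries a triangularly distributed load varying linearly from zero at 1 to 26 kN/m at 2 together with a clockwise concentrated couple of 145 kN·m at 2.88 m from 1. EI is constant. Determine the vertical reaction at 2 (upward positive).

Remove the prop at 2; the released (primary) structure is a cantilever built in at 1.
Primary-structure tip deflection at 2 by superposition:
  triangular load, peak 26 at the free end: 11w₀L⁴/(120EI) = 41685/EI
  clockwise couple 145 at a = 2.88: M₀a(2L − a)/(2EI) = 4201/EI
  δ_0 = 45886/EI
Flexibility coefficient — unit upward force at 2: δ_{22} = L³/(3EI) = 507/EI.
The prop prevents deflection at 2: R_2 = δ_0/δ_{22} = 45886/507 = 90.51 kN.

R_2 = 90.51 kN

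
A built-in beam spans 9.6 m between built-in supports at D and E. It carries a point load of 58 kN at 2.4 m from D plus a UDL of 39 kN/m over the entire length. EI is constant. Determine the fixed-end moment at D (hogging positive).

M_D = 377.8 kN·m

Take the two fixed-end moments M_D, M_E as redundants; the released structure is the simple span DE.
Simple-span end rotations at D and E under the given loads:
  at D: point load 58 at a = 2.4: Pab(L + b)/(6LEI) = 292.3/EI
  at E: point load 58 at a = 2.4: Pab(L + a)/(6LEI) = 208.8/EI
  at D: UDL 39: wL³/(24EI) = 1438/EI
  at E: UDL 39: wL³/(24EI) = 1438/EI
  θ_D0 = 1730/EI,  θ_E0 = 1646/EI
Flexibility coefficients: a unit moment at one end gives L/(3EI) there and L/(6EI) at the far end, so f₁₁ = f₂₂ = 3.2/EI and f₁₂ = f₂₁ = 1.6/EI.
Compatibility — zero rotation at each built-in end:
  3.2 M_D + 1.6 M_E = 1730
  1.6 M_D + 3.2 M_E = 1646
Solving the pair gives M_D = 377.8 kN·m and M_E = 325.6 kN·m (hogging).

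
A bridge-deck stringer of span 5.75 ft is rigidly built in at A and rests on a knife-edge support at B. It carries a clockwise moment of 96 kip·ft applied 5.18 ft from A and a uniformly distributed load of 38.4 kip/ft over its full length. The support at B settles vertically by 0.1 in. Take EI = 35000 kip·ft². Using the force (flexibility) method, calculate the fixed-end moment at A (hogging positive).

Remove the prop at B; the released (primary) structure is a cantilever built in at A.
Downward deflection at the released point B due to the loads:
  clockwise couple 96 at a = 5.18: M₀a(2L − a)/(2EI) = 1571/EI
  UDL 38.4: wL⁴/(8EI) = 5247/EI
  δ_0 = 6818/EI
Flexibility coefficient — unit upward force at B: δ_{BB} = L³/(3EI) = 63.37/EI.
With EI = 35000 kip·ft²: δ_0 = 0.19481 ft and δ_{BB} = 0.001811 ft/kip.
Compatibility — the beam at B must follow the support down by 0.008333 ft: δ_0 − R_B·δ_{BB} = 0.008333, so R_B = (0.19481 − 0.008333)/0.001811 = 103 kip.
Moment equilibrium about A: M_A = Σ(load moments about A) − R_B·L = 730.8 − 103×5.75 = 138.6 kip·ft.

M_A = 138.6 kip·ft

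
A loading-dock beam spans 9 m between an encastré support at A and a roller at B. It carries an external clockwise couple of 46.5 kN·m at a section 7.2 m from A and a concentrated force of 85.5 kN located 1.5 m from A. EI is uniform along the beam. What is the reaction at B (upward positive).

R_B = 10.8 kN

Remove the prop at B; the released (primary) structure is a cantilever built in at A.
Free-end deflection of the primary structure under the applied loading (downward +):
  clockwise couple 46.5 at a = 7.2: M₀a(2L − a)/(2EI) = 1808/EI
  point load 85.5 at a = 1.5: Pa²(3L − a)/(6EI) = 817.6/EI
  δ_0 = 2626/EI
Tip deflection under a unit load at B: L³/(3EI) = 243/EI.
Compatibility at B: δ_0 − R_B·δ_{BB} = 0, so R_B = 2626/243 = 10.8 kN.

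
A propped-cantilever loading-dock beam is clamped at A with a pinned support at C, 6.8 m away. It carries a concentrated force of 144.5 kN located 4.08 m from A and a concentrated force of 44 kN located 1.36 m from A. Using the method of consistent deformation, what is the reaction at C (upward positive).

R_C = 64.89 kN

Release the roller at C. Primary structure: cantilever fixed at A.
Primary-structure tip deflection at C by superposition:
  point load 144.5 at a = 4.08: Pa²(3L − a)/(6EI) = 6543/EI
  point load 44 at a = 1.36: Pa²(3L − a)/(6EI) = 258.3/EI
  δ_0 = 6801/EI
Flexibility coefficient — unit upward force at C: δ_{CC} = L³/(3EI) = 104.8/EI.
Compatibility at C: δ_0 − R_C·δ_{CC} = 0, so R_C = 6801/104.8 = 64.89 kN.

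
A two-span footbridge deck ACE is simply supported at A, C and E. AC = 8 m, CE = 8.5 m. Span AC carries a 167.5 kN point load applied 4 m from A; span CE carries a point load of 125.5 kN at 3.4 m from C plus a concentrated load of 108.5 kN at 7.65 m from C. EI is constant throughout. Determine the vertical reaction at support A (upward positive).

Release continuity at C by inserting a hinge; the redundant is the internal moment M_C. The primary structure is two simply-supported spans AC and CE.
End slopes at the hinge C, treating each span as simply supported:
  span AC: point load 167.5 at a = 4: Pab(L + a)/(6LEI) = 670/EI
  span CE: point load 125.5 at a = 3.4: Pab(L + b)/(6LEI) = 580.3/EI
  span CE: point load 108.5 at a = 7.65: Pab(L + b)/(6LEI) = 129.3/EI
  relative rotation θ_0 = (670 + 709.7)/EI = 1380/EI
A unit hogging moment at C produces rotation L₁/(3EI) + L₂/(3EI) = 5.5/EI.
Slope continuity at C: θ_0 = M_C·5.5/EI, so M_C = 1380/5.5 = 250.8 kN·m (hogging).
Span AC, ΣM about A with M_C applied at C: R_C^{AC}·8 = 670 + 250.8, so R_C^{AC} = 115.1 kN and R_A = 167.5 − 115.1 = 52.39 kN.

R_A = 52.39 kN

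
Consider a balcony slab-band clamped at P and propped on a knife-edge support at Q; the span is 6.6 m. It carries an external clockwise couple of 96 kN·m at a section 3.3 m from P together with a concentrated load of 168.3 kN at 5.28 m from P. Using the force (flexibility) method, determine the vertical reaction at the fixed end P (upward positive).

R_P = 33.45 kN

Take the reaction at Q as the redundant and release it; the primary structure is a cantilever fixed at P.
Downward deflection at the released point Q due to the loads:
  clockwise couple 96 at a = 3.3: M₀a(2L − a)/(2EI) = 1568/EI
  point load 168.3 at a = 5.28: Pa²(3L − a)/(6EI) = 11354/EI
  δ_0 = 12923/EI
Tip deflection under a unit load at Q: L³/(3EI) = 95.83/EI.
The prop prevents deflection at Q: R_Q = δ_0/δ_{QQ} = 12923/95.83 = 134.8 kN.
Vertical equilibrium: R_P = ΣP − R_Q = 168.3 − 134.8 = 33.45 kN.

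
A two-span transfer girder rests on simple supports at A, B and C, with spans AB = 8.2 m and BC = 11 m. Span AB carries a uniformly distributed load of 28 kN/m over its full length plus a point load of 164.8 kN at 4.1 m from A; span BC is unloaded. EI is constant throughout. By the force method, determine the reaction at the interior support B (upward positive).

Take M_B as the redundant. Released structure: two simple spans AB and BC with a hinge at B.
End slopes at the hinge B, treating each span as simply supported:
  span AB: UDL 28: wL³/(24EI) = 643.3/EI
  span AB: point load 164.8 at a = 4.1: Pab(L + a)/(6LEI) = 692.6/EI
  relative rotation θ_0 = (1336 + 0)/EI = 1336/EI
A unit hogging moment at B produces rotation L₁/(3EI) + L₂/(3EI) = 6.4/EI.
Compatibility: M_B·(L₁+L₂)/(3EI) = θ_0, giving M_B = 208.7 kN·m (hogging).
Span AB, ΣM about A with M_B applied at B: R_B^{AB}·8.2 = 1617 + 208.7, so R_B^{AB} = 222.7 kN and R_A = 394.4 − 222.7 = 171.7 kN.
Span BC, ΣM about C: R_B^{BC}·11 = 0 + 208.7, so R_B^{BC} = 18.97 kN and R_C = 0 − 18.97 = -18.97 kN.
R_B = 222.7 + 18.97 = 241.6 kN.

R_B = 241.6 kN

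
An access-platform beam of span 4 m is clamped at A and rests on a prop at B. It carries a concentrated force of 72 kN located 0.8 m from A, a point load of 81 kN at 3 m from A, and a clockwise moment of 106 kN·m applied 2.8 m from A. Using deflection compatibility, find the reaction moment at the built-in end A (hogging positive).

M_A = 40.75 kN·m

Remove the prop at B; the released (primary) structure is a cantilever built in at A.
Primary-structure tip deflection at B by superposition:
  point load 72 at a = 0.8: Pa²(3L − a)/(6EI) = 86.02/EI
  point load 81 at a = 3: Pa²(3L − a)/(6EI) = 1094/EI
  clockwise couple 106 at a = 2.8: M₀a(2L − a)/(2EI) = 771.7/EI
  δ_0 = 1951/EI
Flexibility coefficient — unit upward force at B: δ_{BB} = L³/(3EI) = 21.33/EI.
The prop prevents deflection at B: R_B = δ_0/δ_{BB} = 1951/21.33 = 91.46 kN.
Moment equilibrium about A: M_A = Σ(load moments about A) − R_B·L = 406.6 − 91.46×4 = 40.75 kN·m.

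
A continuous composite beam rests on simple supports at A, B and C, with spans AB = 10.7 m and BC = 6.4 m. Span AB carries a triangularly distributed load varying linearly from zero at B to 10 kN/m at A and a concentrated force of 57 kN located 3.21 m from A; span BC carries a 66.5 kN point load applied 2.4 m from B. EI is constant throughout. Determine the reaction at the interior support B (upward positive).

R_B = 107.5 kN

Insert a hinge at B; M_B is the redundant, and each span becomes simply supported.
Rotations at B on the released spans (each span's end-slope, ×1/EI):
  span AB: triangular load, peak 10: 7w₀L³/(360EI) = 238.2/EI
  span AB: point load 57 at a = 3.21: Pab(L + a)/(6LEI) = 296.9/EI
  span BC: point load 66.5 at a = 2.4: Pab(L + b)/(6LEI) = 172.9/EI
  relative rotation θ_0 = (535.1 + 172.9)/EI = 708/EI
A unit hogging moment at B produces rotation L₁/(3EI) + L₂/(3EI) = 5.7/EI.
Slope continuity at B: θ_0 = M_B·5.7/EI, so M_B = 708/5.7 = 124.2 kN·m (hogging).
Span AB, ΣM about A with M_B applied at B: R_B^{AB}·10.7 = 373.8 + 124.2, so R_B^{AB} = 46.54 kN and R_A = 110.5 − 46.54 = 63.96 kN.
Span BC, ΣM about C: R_B^{BC}·6.4 = 266 + 124.2, so R_B^{BC} = 60.97 kN and R_C = 66.5 − 60.97 = 5.529 kN.
R_B = 46.54 + 60.97 = 107.5 kN.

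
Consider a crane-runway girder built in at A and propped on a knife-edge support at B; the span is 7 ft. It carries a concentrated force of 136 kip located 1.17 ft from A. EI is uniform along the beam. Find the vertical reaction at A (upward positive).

R_A = 130.6 kip

Remove the prop at B; the released (primary) structure is a cantilever built in at A.
Free-end deflection of the primary structure under the applied loading (downward +):
  point load 136 at a = 1.17: Pa²(3L − a)/(6EI) = 615.3/EI
Flexibility coefficient — unit upward force at B: δ_{BB} = L³/(3EI) = 114.3/EI.
Compatibility at B: δ_0 − R_B·δ_{BB} = 0, so R_B = 615.3/114.3 = 5.382 kip.
Vertical equilibrium: R_A = ΣP − R_B = 136 − 5.382 = 130.6 kip.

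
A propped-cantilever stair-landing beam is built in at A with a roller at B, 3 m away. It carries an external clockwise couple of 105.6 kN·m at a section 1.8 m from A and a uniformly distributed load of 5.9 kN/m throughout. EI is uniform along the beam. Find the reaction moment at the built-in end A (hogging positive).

M_A = -20.82 kN·m

Choose R_B as the redundant. The primary structure is the cantilever fixed at A.
Free-end deflection of the primary structure under the applied loading (downward +):
  clockwise couple 105.6 at a = 1.8: M₀a(2L − a)/(2EI) = 399.2/EI
  UDL 5.9: wL⁴/(8EI) = 59.74/EI
  δ_0 = 458.9/EI
Flexibility coefficient — unit upward force at B: δ_{BB} = L³/(3EI) = 9/EI.
Compatibility at B: δ_0 − R_B·δ_{BB} = 0, so R_B = 458.9/9 = 50.99 kN.
Moment equilibrium about A: M_A = Σ(load moments about A) − R_B·L = 132.2 − 50.99×3 = -20.82 kN·m.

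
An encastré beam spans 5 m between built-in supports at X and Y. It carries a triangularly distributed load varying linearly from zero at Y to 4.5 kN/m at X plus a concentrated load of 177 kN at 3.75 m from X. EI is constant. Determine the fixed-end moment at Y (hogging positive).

Release both end moments; the primary structure is a simply-supported span XY with redundants M_X and M_Y.
On the primary (simply-supported) span, the end slopes from the loading are:
  at X: triangular load, peak 4.5: w₀L³/(45EI) = 12.5/EI
  at Y: triangular load, peak 4.5: 7w₀L³/(360EI) = 10.94/EI
  at X: point load 177 at a = 3.75: Pab(L + b)/(6LEI) = 172.9/EI
  at Y: point load 177 at a = 3.75: Pab(L + a)/(6LEI) = 242/EI
  θ_X0 = 185.4/EI,  θ_Y0 = 252.9/EI
Flexibility coefficients: a unit moment at one end gives L/(3EI) there and L/(6EI) at the far end, so f₁₁ = f₂₂ = 1.667/EI and f₁₂ = f₂₁ = 0.8333/EI.
Compatibility — zero rotation at each built-in end:
  1.667 M_X + 0.8333 M_Y = 185.4
  0.8333 M_X + 1.667 M_Y = 252.9
Solving the pair gives M_X = 47.11 kN·m and M_Y = 128.2 kN·m (hogging).

M_Y = 128.2 kN·m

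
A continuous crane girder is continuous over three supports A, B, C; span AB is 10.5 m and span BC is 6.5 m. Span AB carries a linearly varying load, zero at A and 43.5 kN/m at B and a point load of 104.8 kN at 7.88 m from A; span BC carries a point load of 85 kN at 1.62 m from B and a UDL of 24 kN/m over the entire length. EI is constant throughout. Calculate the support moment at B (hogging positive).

M_B = 391.9 kN·m

Insert a hinge at B; M_B is the redundant, and each span becomes simply supported.
Rotations at B on the released spans (each span's end-slope, ×1/EI):
  span AB: triangular load, peak 43.5: w₀L³/(45EI) = 1119/EI
  span AB: point load 104.8 at a = 7.88: Pab(L + a)/(6LEI) = 631.2/EI
  span BC: point load 85 at a = 1.62: Pab(L + b)/(6LEI) = 196.1/EI
  span BC: UDL 24: wL³/(24EI) = 274.6/EI
  relative rotation θ_0 = (1750 + 470.7)/EI = 2221/EI
A unit hogging moment at B produces rotation L₁/(3EI) + L₂/(3EI) = 5.667/EI.
Slope continuity at B: θ_0 = M_B·5.667/EI, so M_B = 2221/5.667 = 391.9 kN·m (hogging).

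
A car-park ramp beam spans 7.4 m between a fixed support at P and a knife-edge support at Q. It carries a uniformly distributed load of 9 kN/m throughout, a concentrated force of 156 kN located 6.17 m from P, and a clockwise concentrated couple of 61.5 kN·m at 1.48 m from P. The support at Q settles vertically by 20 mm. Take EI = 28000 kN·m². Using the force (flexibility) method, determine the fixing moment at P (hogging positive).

Release the roller at Q. Primary structure: cantilever fixed at P.
Primary-structure tip deflection at Q by superposition:
  UDL 9: wL⁴/(8EI) = 3373/EI
  point load 156 at a = 6.17: Pa²(3L − a)/(6EI) = 15866/EI
  clockwise couple 61.5 at a = 1.48: M₀a(2L − a)/(2EI) = 606.2/EI
  δ_0 = 19846/EI
Tip deflection under a unit load at Q: L³/(3EI) = 135.1/EI.
With EI = 28000 kN·m²: δ_0 = 0.70879 m and δ_{QQ} = 0.004824 m/kN.
Compatibility — the beam at Q must follow the support down by 0.02 m: δ_0 − R_Q·δ_{QQ} = 0.02, so R_Q = (0.70879 − 0.02)/0.004824 = 142.8 kN.
Moment equilibrium about P: M_P = Σ(load moments about P) − R_Q·L = 1270 − 142.8×7.4 = 213.9 kN·m.

M_P = 213.9 kN·m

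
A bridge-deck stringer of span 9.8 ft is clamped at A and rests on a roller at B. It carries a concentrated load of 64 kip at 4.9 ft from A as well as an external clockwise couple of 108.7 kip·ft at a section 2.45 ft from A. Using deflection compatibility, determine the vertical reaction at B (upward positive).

Take the reaction at B as the redundant and release it; the primary structure is a cantilever fixed at A.
Primary-structure tip deflection at B by superposition:
  point load 64 at a = 4.9: Pa²(3L − a)/(6EI) = 6275/EI
  clockwise couple 108.7 at a = 2.45: M₀a(2L − a)/(2EI) = 2284/EI
  δ_0 = 8558/EI
Tip deflection under a unit load at B: L³/(3EI) = 313.7/EI.
Compatibility at B: δ_0 − R_B·δ_{BB} = 0, so R_B = 8558/313.7 = 27.28 kip.

R_B = 27.28 kip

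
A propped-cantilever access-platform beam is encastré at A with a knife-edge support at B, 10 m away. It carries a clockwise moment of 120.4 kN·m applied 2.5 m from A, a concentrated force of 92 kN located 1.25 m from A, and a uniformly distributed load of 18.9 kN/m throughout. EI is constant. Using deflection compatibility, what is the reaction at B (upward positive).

Release the roller at B. Primary structure: cantilever fixed at A.
Free-end deflection of the primary structure under the applied loading (downward +):
  clockwise couple 120.4 at a = 2.5: M₀a(2L − a)/(2EI) = 2634/EI
  point load 92 at a = 1.25: Pa²(3L − a)/(6EI) = 688.8/EI
  UDL 18.9: wL⁴/(8EI) = 23625/EI
  δ_0 = 26948/EI
Flexibility coefficient — unit upward force at B: δ_{BB} = L³/(3EI) = 333.3/EI.
Compatibility at B: δ_0 − R_B·δ_{BB} = 0, so R_B = 26948/333.3 = 80.84 kN.

R_B = 80.84 kN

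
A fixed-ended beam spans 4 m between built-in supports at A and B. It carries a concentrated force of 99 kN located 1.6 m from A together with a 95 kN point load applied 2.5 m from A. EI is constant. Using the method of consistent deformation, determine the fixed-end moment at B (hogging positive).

M_B = 93.68 kN·m

Take the two fixed-end moments M_A, M_B as redundants; the released structure is the simple span AB.
On the primary (simply-supported) span, the end slopes from the loading are:
  at A: point load 99 at a = 1.6: Pab(L + b)/(6LEI) = 101.4/EI
  at B: point load 99 at a = 1.6: Pab(L + a)/(6LEI) = 88.7/EI
  at A: point load 95 at a = 2.5: Pab(L + b)/(6LEI) = 81.64/EI
  at B: point load 95 at a = 2.5: Pab(L + a)/(6LEI) = 96.48/EI
  θ_A0 = 183/EI,  θ_B0 = 185.2/EI
Flexibility coefficients: a unit moment at one end gives L/(3EI) there and L/(6EI) at the far end, so f₁₁ = f₂₂ = 1.333/EI and f₁₂ = f₂₁ = 0.6667/EI.
Compatibility — zero rotation at each built-in end:
  1.333 M_A + 0.6667 M_B = 183
  0.6667 M_A + 1.333 M_B = 185.2
Solving the pair gives M_A = 90.42 kN·m and M_B = 93.68 kN·m (hogging).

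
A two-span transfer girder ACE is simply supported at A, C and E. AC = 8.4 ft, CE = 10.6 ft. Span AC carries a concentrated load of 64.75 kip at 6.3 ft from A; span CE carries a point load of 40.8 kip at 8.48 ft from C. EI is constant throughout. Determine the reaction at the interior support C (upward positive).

Insert a hinge at C; M_C is the redundant, and each span becomes simply supported.
End slopes at the hinge C, treating each span as simply supported:
  span AC: point load 64.75 at a = 6.3: Pab(L + a)/(6LEI) = 249.9/EI
  span CE: point load 40.8 at a = 8.48: Pab(L + b)/(6LEI) = 146.7/EI
  relative rotation θ_0 = (249.9 + 146.7)/EI = 396.6/EI
A unit hogging moment at C produces rotation L₁/(3EI) + L₂/(3EI) = 6.333/EI.
Compatibility: M_C·(L₁+L₂)/(3EI) = θ_0, giving M_C = 62.61 kip·ft (hogging).
Span AC, ΣM about A with M_C applied at C: R_C^{AC}·8.4 = 407.9 + 62.61, so R_C^{AC} = 56.02 kip and R_A = 64.75 − 56.02 = 8.734 kip.
Span CE, ΣM about E: R_C^{CE}·10.6 = 86.5 + 62.61, so R_C^{CE} = 14.07 kip and R_E = 40.8 − 14.07 = 26.73 kip.
R_C = 56.02 + 14.07 = 70.08 kip.

R_C = 70.08 kip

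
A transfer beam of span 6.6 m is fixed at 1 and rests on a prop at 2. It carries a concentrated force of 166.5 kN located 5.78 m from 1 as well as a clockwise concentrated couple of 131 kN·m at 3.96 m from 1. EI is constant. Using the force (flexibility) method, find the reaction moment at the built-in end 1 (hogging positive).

Choose R_2 as the redundant. The primary structure is the cantilever fixed at 1.
Downward deflection at the released point 2 due to the loads:
  point load 166.5 at a = 5.78: Pa²(3L − a)/(6EI) = 12998/EI
  clockwise couple 131 at a = 3.96: M₀a(2L − a)/(2EI) = 2397/EI
  δ_0 = 15394/EI
Flexibility coefficient — unit upward force at 2: δ_{22} = L³/(3EI) = 95.83/EI.
Compatibility at 2: δ_0 − R_2·δ_{22} = 0, so R_2 = 15394/95.83 = 160.6 kN.
Moment equilibrium about 1: M_1 = Σ(load moments about 1) − R_2·L = 1093 − 160.6×6.6 = 33.15 kN·m.

M_1 = 33.15 kN·m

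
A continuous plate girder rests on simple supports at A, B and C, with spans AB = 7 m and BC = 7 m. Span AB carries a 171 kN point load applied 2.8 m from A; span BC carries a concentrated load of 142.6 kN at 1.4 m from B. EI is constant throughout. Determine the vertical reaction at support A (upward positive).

R_A = 77.97 kN

Insert a hinge at B; M_B is the redundant, and each span becomes simply supported.
Rotations at B on the released spans (each span's end-slope, ×1/EI):
  span AB: point load 171 at a = 2.8: Pab(L + a)/(6LEI) = 469.2/EI
  span BC: point load 142.6 at a = 1.4: Pab(L + b)/(6LEI) = 335.4/EI
  relative rotation θ_0 = (469.2 + 335.4)/EI = 804.6/EI
A unit hogging moment at B produces rotation L₁/(3EI) + L₂/(3EI) = 4.667/EI.
Compatibility: M_B·(L₁+L₂)/(3EI) = θ_0, giving M_B = 172.4 kN·m (hogging).
Span AB, ΣM about A with M_B applied at B: R_B^{AB}·7 = 478.8 + 172.4, so R_B^{AB} = 93.03 kN and R_A = 171 − 93.03 = 77.97 kN.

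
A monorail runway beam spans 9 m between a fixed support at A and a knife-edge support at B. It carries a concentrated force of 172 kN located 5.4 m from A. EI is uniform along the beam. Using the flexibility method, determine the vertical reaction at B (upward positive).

R_B = 74.3 kN

Release the roller at B. Primary structure: cantilever fixed at A.
Primary-structure tip deflection at B by superposition:
  point load 172 at a = 5.4: Pa²(3L − a)/(6EI) = 18056/EI
Tip deflection under a unit load at B: L³/(3EI) = 243/EI.
Compatibility at B: δ_0 − R_B·δ_{BB} = 0, so R_B = 18056/243 = 74.3 kN.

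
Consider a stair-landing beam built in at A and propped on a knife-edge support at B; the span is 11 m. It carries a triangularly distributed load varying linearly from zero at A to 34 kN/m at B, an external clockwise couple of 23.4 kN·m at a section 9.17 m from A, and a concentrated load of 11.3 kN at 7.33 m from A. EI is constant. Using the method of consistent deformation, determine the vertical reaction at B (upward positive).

R_B = 111.8 kN

Take the reaction at B as the redundant and release it; the primary structure is a cantilever fixed at A.
Deflection at B on the released cantilever, summing each load's contribution:
  triangular load, peak 34 at the free end: 11w₀L⁴/(120EI) = 45631/EI
  clockwise couple 23.4 at a = 9.17: M₀a(2L − a)/(2EI) = 1377/EI
  point load 11.3 at a = 7.33: Pa²(3L − a)/(6EI) = 2598/EI
  δ_0 = 49605/EI
Flexibility coefficient — unit upward force at B: δ_{BB} = L³/(3EI) = 443.7/EI.
The prop prevents deflection at B: R_B = δ_0/δ_{BB} = 49605/443.7 = 111.8 kN.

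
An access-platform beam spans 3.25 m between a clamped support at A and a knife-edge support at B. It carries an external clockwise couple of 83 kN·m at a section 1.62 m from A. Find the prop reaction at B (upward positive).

R_B = 28.67 kN

Choose R_B as the redundant. The primary structure is the cantilever fixed at A.
Free-end deflection of the primary structure under the applied loading (downward +):
  clockwise couple 83 at a = 1.62: M₀a(2L − a)/(2EI) = 328.1/EI
Tip deflection under a unit load at B: L³/(3EI) = 11.44/EI.
Compatibility at B: δ_0 − R_B·δ_{BB} = 0, so R_B = 328.1/11.44 = 28.67 kN.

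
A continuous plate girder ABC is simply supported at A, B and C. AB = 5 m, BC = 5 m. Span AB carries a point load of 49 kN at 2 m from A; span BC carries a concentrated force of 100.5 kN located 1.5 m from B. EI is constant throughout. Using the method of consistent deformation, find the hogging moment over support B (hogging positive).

Release continuity at B by inserting a hinge; the redundant is the internal moment M_B. The primary structure is two simply-supported spans AB and BC.
Discontinuity in slope at B on the released structure — sum the simple-span end rotations:
  span AB: point load 49 at a = 2: Pab(L + a)/(6LEI) = 68.6/EI
  span BC: point load 100.5 at a = 1.5: Pab(L + b)/(6LEI) = 149.5/EI
  relative rotation θ_0 = (68.6 + 149.5)/EI = 218.1/EI
A unit hogging moment at B produces rotation L₁/(3EI) + L₂/(3EI) = 3.333/EI.
Slope continuity at B: θ_0 = M_B·3.333/EI, so M_B = 218.1/3.333 = 65.43 kN·m (hogging).

M_B = 65.43 kN·m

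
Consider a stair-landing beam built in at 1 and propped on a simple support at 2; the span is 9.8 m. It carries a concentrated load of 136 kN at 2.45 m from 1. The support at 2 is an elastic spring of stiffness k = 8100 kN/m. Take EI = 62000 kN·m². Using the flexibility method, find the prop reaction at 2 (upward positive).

Remove the prop at 2; the released (primary) structure is a cantilever built in at 1.
Free-end deflection of the primary structure under the applied loading (downward +):
  point load 136 at a = 2.45: Pa²(3L − a)/(6EI) = 3667/EI
Flexibility coefficient — unit upward force at 2: δ_{22} = L³/(3EI) = 313.7/EI.
With EI = 62000 kN·m²: δ_0 = 0.059141 m and δ_{22} = 0.00506 m/kN.
Compatibility — the spring shortens by R_2/k under the reaction it provides: δ_0 − R_2·δ_{22} = R_2/k. With 1/k = 0.000123 m/kN, R_2 = δ_0 / (δ_{22} + 1/k) = 0.059141 / (0.00506 + 0.000123) = 11.41 kN.

R_2 = 11.41 kN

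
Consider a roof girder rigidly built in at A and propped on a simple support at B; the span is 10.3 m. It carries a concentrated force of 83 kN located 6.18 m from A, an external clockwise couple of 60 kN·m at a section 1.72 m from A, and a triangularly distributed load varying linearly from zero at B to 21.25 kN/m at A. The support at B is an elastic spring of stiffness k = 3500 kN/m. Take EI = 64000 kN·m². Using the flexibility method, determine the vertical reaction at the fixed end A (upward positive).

Choose R_B as the redundant. The primary structure is the cantilever fixed at A.
Downward deflection at the released point B due to the loads:
  point load 83 at a = 6.18: Pa²(3L − a)/(6EI) = 13060/EI
  clockwise couple 60 at a = 1.72: M₀a(2L − a)/(2EI) = 974.2/EI
  triangular load, peak 21.25 at the fixed end: w₀L⁴/(30EI) = 7972/EI
  δ_0 = 22007/EI
Flexibility coefficient — unit upward force at B: δ_{BB} = L³/(3EI) = 364.2/EI.
With EI = 64000 kN·m²: δ_0 = 0.34386 m and δ_{BB} = 0.005691 m/kN.
Compatibility — the spring shortens by R_B/k under the reaction it provides: δ_0 − R_B·δ_{BB} = R_B/k. With 1/k = 0.000286 m/kN, R_B = δ_0 / (δ_{BB} + 1/k) = 0.34386 / (0.005691 + 0.000286) = 57.53 kN.
Vertical equilibrium: R_A = ΣP − R_B = 192.4 − 57.53 = 134.9 kN.

R_A = 134.9 kN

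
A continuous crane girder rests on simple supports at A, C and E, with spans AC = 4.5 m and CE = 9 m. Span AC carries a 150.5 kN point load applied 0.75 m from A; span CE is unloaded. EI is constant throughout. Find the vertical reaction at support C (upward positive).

R_C = 31.18 kN

Take M_C as the redundant. Released structure: two simple spans AC and CE with a hinge at C.
Discontinuity in slope at C on the released structure — sum the simple-span end rotations:
  span AC: point load 150.5 at a = 0.75: Pab(L + a)/(6LEI) = 82.3/EI
  relative rotation θ_0 = (82.3 + 0)/EI = 82.3/EI
A unit hogging moment at C produces rotation L₁/(3EI) + L₂/(3EI) = 4.5/EI.
Compatibility: M_C·(L₁+L₂)/(3EI) = θ_0, giving M_C = 18.29 kN·m (hogging).
Span AC, ΣM about A with M_C applied at C: R_C^{AC}·4.5 = 112.9 + 18.29, so R_C^{AC} = 29.15 kN and R_A = 150.5 − 29.15 = 121.4 kN.
Span CE, ΣM about E: R_C^{CE}·9 = 0 + 18.29, so R_C^{CE} = 2.032 kN and R_E = 0 − 2.032 = -2.032 kN.
R_C = 29.15 + 2.032 = 31.18 kN.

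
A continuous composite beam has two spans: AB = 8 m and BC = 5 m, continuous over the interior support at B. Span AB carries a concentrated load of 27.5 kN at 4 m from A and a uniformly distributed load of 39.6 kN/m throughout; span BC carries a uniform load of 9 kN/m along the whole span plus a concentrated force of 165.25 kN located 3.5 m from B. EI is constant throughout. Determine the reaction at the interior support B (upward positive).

R_B = 333.4 kN

Take M_B as the redundant. Released structure: two simple spans AB and BC with a hinge at B.
End slopes at the hinge B, treating each span as simply supported:
  span AB: point load 27.5 at a = 4: Pab(L + a)/(6LEI) = 110/EI
  span AB: UDL 39.6: wL³/(24EI) = 844.8/EI
  span BC: UDL 9: wL³/(24EI) = 46.88/EI
  span BC: point load 165.25 at a = 3.5: Pab(L + b)/(6LEI) = 188/EI
  relative rotation θ_0 = (954.8 + 234.8)/EI = 1190/EI
A unit hogging moment at B produces rotation L₁/(3EI) + L₂/(3EI) = 4.333/EI.
Slope continuity at B: θ_0 = M_B·4.333/EI, so M_B = 1190/4.333 = 274.5 kN·m (hogging).
Span AB, ΣM about A with M_B applied at B: R_B^{AB}·8 = 1377 + 274.5, so R_B^{AB} = 206.5 kN and R_A = 344.3 − 206.5 = 137.8 kN.
Span BC, ΣM about C: R_B^{BC}·5 = 360.4 + 274.5, so R_B^{BC} = 127 kN and R_C = 210.2 − 127 = 83.27 kN.
R_B = 206.5 + 127 = 333.4 kN.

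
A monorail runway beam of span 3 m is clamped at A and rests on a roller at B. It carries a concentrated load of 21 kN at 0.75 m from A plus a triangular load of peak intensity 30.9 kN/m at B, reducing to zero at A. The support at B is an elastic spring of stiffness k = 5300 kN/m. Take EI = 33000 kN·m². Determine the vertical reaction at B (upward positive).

R_B = 16.13 kN

Remove the prop at B; the released (primary) structure is a cantilever built in at A.
Primary-structure tip deflection at B by superposition:
  point load 21 at a = 0.75: Pa²(3L − a)/(6EI) = 16.24/EI
  triangular load, peak 30.9 at the free end: 11w₀L⁴/(120EI) = 229.4/EI
  δ_0 = 245.7/EI
Flexibility coefficient — unit upward force at B: δ_{BB} = L³/(3EI) = 9/EI.
With EI = 33000 kN·m²: δ_0 = 0.007445 m and δ_{BB} = 0.000273 m/kN.
Compatibility — the spring shortens by R_B/k under the reaction it provides: δ_0 − R_B·δ_{BB} = R_B/k. With 1/k = 0.000189 m/kN, R_B = δ_0 / (δ_{BB} + 1/k) = 0.007445 / (0.000273 + 0.000189) = 16.13 kN.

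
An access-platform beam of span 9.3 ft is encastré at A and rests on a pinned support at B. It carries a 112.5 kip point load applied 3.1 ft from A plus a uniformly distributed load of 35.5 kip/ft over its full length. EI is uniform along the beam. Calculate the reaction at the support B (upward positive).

Choose R_B as the redundant. The primary structure is the cantilever fixed at A.
Primary-structure tip deflection at B by superposition:
  point load 112.5 at a = 3.1: Pa²(3L − a)/(6EI) = 4469/EI
  UDL 35.5: wL⁴/(8EI) = 33195/EI
  δ_0 = 37663/EI
Tip deflection under a unit load at B: L³/(3EI) = 268.1/EI.
Compatibility at B: δ_0 − R_B·δ_{BB} = 0, so R_B = 37663/268.1 = 140.5 kip.

R_B = 140.5 kip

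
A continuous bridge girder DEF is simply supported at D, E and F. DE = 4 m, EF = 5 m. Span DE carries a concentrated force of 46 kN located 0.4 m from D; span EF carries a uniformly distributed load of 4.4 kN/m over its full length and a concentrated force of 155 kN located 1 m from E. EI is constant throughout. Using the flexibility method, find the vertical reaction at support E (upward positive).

R_E = 172.8 kN

Release continuity at E by inserting a hinge; the redundant is the internal moment M_E. The primary structure is two simply-supported spans DE and EF.
End slopes at the hinge E, treating each span as simply supported:
  span DE: point load 46 at a = 0.4: Pab(L + a)/(6LEI) = 12.14/EI
  span EF: UDL 4.4: wL³/(24EI) = 22.92/EI
  span EF: point load 155 at a = 1: Pab(L + b)/(6LEI) = 186/EI
  relative rotation θ_0 = (12.14 + 208.9)/EI = 221.1/EI
A unit hogging moment at E produces rotation L₁/(3EI) + L₂/(3EI) = 3/EI.
Compatibility: M_E·(L₁+L₂)/(3EI) = θ_0, giving M_E = 73.69 kN·m (hogging).
Span DE, ΣM about D with M_E applied at E: R_E^{DE}·4 = 18.4 + 73.69, so R_E^{DE} = 23.02 kN and R_D = 46 − 23.02 = 22.98 kN.
Span EF, ΣM about F: R_E^{EF}·5 = 675 + 73.69, so R_E^{EF} = 149.7 kN and R_F = 177 − 149.7 = 27.26 kN.
R_E = 23.02 + 149.7 = 172.8 kN.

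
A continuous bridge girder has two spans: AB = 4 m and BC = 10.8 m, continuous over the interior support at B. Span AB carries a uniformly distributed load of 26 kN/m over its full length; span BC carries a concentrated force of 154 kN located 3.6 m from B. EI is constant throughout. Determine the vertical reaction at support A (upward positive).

R_A = -7.703 kN

Insert a hinge at B; M_B is the redundant, and each span becomes simply supported.
Discontinuity in slope at B on the released structure — sum the simple-span end rotations:
  span AB: UDL 26: wL³/(24EI) = 69.33/EI
  span BC: point load 154 at a = 3.6: Pab(L + b)/(6LEI) = 1109/EI
  relative rotation θ_0 = (69.33 + 1109)/EI = 1178/EI
A unit hogging moment at B produces rotation L₁/(3EI) + L₂/(3EI) = 4.933/EI.
Compatibility: M_B·(L₁+L₂)/(3EI) = θ_0, giving M_B = 238.8 kN·m (hogging).
Span AB, ΣM about A with M_B applied at B: R_B^{AB}·4 = 208 + 238.8, so R_B^{AB} = 111.7 kN and R_A = 104 − 111.7 = -7.703 kN.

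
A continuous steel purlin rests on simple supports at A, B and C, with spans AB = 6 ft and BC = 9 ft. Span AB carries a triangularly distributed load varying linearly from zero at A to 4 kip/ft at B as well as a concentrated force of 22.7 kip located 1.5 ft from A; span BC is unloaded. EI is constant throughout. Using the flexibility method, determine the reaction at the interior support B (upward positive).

Take M_B as the redundant. Released structure: two simple spans AB and BC with a hinge at B.
End slopes at the hinge B, treating each span as simply supported:
  span AB: triangular load, peak 4: w₀L³/(45EI) = 19.2/EI
  span AB: point load 22.7 at a = 1.5: Pab(L + a)/(6LEI) = 31.92/EI
  relative rotation θ_0 = (51.12 + 0)/EI = 51.12/EI
A unit hogging moment at B produces rotation L₁/(3EI) + L₂/(3EI) = 5/EI.
Slope continuity at B: θ_0 = M_B·5/EI, so M_B = 51.12/5 = 10.22 kip·ft (hogging).
Span AB, ΣM about A with M_B applied at B: R_B^{AB}·6 = 82.05 + 10.22, so R_B^{AB} = 15.38 kip and R_A = 34.7 − 15.38 = 19.32 kip.
Span BC, ΣM about C: R_B^{BC}·9 = 0 + 10.22, so R_B^{BC} = 1.136 kip and R_C = 0 − 1.136 = -1.136 kip.
R_B = 15.38 + 1.136 = 16.52 kip.

R_B = 16.52 kip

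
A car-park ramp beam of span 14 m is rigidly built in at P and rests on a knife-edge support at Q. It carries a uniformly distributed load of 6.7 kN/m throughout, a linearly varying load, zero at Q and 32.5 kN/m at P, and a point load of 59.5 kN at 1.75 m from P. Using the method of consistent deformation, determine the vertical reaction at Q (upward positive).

Take the reaction at Q as the redundant and release it; the primary structure is a cantilever fixed at P.
Free-end deflection of the primary structure under the applied loading (downward +):
  UDL 6.7: wL⁴/(8EI) = 32173/EI
  triangular load, peak 32.5 at the fixed end: w₀L⁴/(30EI) = 41617/EI
  point load 59.5 at a = 1.75: Pa²(3L − a)/(6EI) = 1222/EI
  δ_0 = 75013/EI
Tip deflection under a unit load at Q: L³/(3EI) = 914.7/EI.
Compatibility at Q: δ_0 − R_Q·δ_{QQ} = 0, so R_Q = 75013/914.7 = 82.01 kN.

R_Q = 82.01 kN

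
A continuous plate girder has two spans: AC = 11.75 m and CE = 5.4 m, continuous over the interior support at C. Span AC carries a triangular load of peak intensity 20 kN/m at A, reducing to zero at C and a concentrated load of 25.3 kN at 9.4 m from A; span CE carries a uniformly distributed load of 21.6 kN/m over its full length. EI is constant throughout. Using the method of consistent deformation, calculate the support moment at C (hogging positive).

Take M_C as the redundant. Released structure: two simple spans AC and CE with a hinge at C.
Discontinuity in slope at C on the released structure — sum the simple-span end rotations:
  span AC: triangular load, peak 20: 7w₀L³/(360EI) = 630.9/EI
  span AC: point load 25.3 at a = 9.4: Pab(L + a)/(6LEI) = 167.7/EI
  span CE: UDL 21.6: wL³/(24EI) = 141.7/EI
  relative rotation θ_0 = (798.5 + 141.7)/EI = 940.2/EI
A unit hogging moment at C produces rotation L₁/(3EI) + L₂/(3EI) = 5.717/EI.
Slope continuity at C: θ_0 = M_C·5.717/EI, so M_C = 940.2/5.717 = 164.5 kN·m (hogging).

M_C = 164.5 kN·m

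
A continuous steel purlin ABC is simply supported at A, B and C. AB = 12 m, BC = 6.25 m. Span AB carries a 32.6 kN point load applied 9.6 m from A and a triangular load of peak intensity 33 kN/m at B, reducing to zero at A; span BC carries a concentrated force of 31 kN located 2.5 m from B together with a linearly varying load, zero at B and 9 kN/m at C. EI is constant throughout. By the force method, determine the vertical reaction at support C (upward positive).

Take M_B as the redundant. Released structure: two simple spans AB and BC with a hinge at B.
End slopes at the hinge B, treating each span as simply supported:
  span AB: point load 32.6 at a = 9.6: Pab(L + a)/(6LEI) = 225.3/EI
  span AB: triangular load, peak 33: w₀L³/(45EI) = 1267/EI
  span BC: point load 31 at a = 2.5: Pab(L + b)/(6LEI) = 77.5/EI
  span BC: triangular load, peak 9: 7w₀L³/(360EI) = 42.72/EI
  relative rotation θ_0 = (1493 + 120.2)/EI = 1613/EI
A unit hogging moment at B produces rotation L₁/(3EI) + L₂/(3EI) = 6.083/EI.
Compatibility: M_B·(L₁+L₂)/(3EI) = θ_0, giving M_B = 265.1 kN·m (hogging).
Span BC, ΣM about C: R_B^{BC}·6.25 = 174.8 + 265.1, so R_B^{BC} = 70.39 kN and R_C = 59.12 − 70.39 = -11.27 kN.

R_C = -11.27 kN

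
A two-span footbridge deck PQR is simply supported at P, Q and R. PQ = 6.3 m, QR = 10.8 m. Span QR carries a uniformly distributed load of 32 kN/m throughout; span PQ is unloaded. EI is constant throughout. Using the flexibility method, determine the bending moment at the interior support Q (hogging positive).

M_Q = 294.7 kN·m

Insert a hinge at Q; M_Q is the redundant, and each span becomes simply supported.
End slopes at the hinge Q, treating each span as simply supported:
  span QR: UDL 32: wL³/(24EI) = 1680/EI
  relative rotation θ_0 = (0 + 1680)/EI = 1680/EI
A unit hogging moment at Q produces rotation L₁/(3EI) + L₂/(3EI) = 5.7/EI.
Compatibility: M_Q·(L₁+L₂)/(3EI) = θ_0, giving M_Q = 294.7 kN·m (hogging).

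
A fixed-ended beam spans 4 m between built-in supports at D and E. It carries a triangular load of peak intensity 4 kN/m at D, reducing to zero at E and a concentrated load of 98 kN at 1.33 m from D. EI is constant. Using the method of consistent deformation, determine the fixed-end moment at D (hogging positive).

M_D = 61.27 kN·m

Take the two fixed-end moments M_D, M_E as redundants; the released structure is the simple span DE.
End rotations of the released simple span under the applied load (×1/EI):
  at D: triangular load, peak 4: w₀L³/(45EI) = 5.689/EI
  at E: triangular load, peak 4: 7w₀L³/(360EI) = 4.978/EI
  at D: point load 98 at a = 1.33: Pab(L + b)/(6LEI) = 96.72/EI
  at E: point load 98 at a = 1.33: Pab(L + a)/(6LEI) = 77.29/EI
  θ_D0 = 102.4/EI,  θ_E0 = 82.26/EI
Flexibility coefficients: a unit moment at one end gives L/(3EI) there and L/(6EI) at the far end, so f₁₁ = f₂₂ = 1.333/EI and f₁₂ = f₂₁ = 0.6667/EI.
Compatibility — zero rotation at each built-in end:
  1.333 M_D + 0.6667 M_E = 102.4
  0.6667 M_D + 1.333 M_E = 82.26
Solving the pair gives M_D = 61.27 kN·m and M_E = 31.06 kN·m (hogging).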